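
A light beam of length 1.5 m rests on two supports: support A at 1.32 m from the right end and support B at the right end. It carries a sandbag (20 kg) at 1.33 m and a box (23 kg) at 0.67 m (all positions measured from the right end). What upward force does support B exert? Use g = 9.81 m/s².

R_B ≈ 110 N

Sum moments about support A (its reaction then has zero moment arm).
Sandbag: 20 × 9.81 = 196.2 N down at 1.33 m → arm 0.01 m, τ = 196.2 × 0.01 = 1.962 N·m counterclockwise.
Box: 23 × 9.81 = 225.6 N down at 0.67 m → arm 0.65 m, τ = 225.6 × 0.65 = 146.6 N·m clockwise.
Net load moment about support A = 144.6 N·m clockwise.
Reaction R at support B is upward at 0 m, arm 1.32 m → moment R × 1.32 counterclockwise.
Setting net torque to zero: R × 1.32 = 144.6 → R = 110 N.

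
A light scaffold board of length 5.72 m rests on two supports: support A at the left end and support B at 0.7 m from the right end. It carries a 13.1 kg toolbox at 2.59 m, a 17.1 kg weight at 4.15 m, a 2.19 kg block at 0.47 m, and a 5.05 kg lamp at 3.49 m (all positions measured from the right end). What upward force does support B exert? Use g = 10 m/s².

Take moments about support A.
Toolbox: 13.1 × 10 = 131 N down at 2.59 m → arm 3.13 m, τ = 131 × 3.13 = 410 N·m clockwise.
Weight: 17.1 × 10 = 171 N down at 4.15 m → arm 1.57 m, τ = 171 × 1.57 = 268.5 N·m clockwise.
Block: 2.19 × 10 = 21.9 N down at 0.47 m → arm 5.25 m, τ = 21.9 × 5.25 = 115 N·m clockwise.
Lamp: 5.05 × 10 = 50.5 N down at 3.49 m → arm 2.23 m, τ = 50.5 × 2.23 = 112.6 N·m clockwise.
Net load moment about support A = 906.1 N·m clockwise.
Reaction R at support B is upward at 0.7 m, arm 5.02 m → moment R × 5.02 counterclockwise.
Balancing moments: R × 5.02 = 906.1, giving R = 180 N.

R_B ≈ 180 N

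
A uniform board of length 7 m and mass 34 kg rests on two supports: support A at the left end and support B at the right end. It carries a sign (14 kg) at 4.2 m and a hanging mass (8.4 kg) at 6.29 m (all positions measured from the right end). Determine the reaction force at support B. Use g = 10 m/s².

R_B ≈ 235 N

Choose support A as the axis so its reaction then has zero moment arm.
Beam weight: 34 × 10 = 340 N down at 3.5 m → arm 3.5 m, τ = 340 × 3.5 = 1190 N·m clockwise.
Sign: 14 × 10 = 140 N down at 4.2 m → arm 2.8 m, τ = 140 × 2.8 = 392 N·m clockwise.
Hanging mass: 8.4 × 10 = 84 N down at 6.29 m → arm 0.71 m, τ = 84 × 0.71 = 59.64 N·m clockwise.
Net load moment about support A = 1642 N·m clockwise.
Reaction R at support B is upward at 0 m, arm 7 m → moment R × 7 counterclockwise.
Setting net torque to zero: R × 7 = 1642 → R = 235 N.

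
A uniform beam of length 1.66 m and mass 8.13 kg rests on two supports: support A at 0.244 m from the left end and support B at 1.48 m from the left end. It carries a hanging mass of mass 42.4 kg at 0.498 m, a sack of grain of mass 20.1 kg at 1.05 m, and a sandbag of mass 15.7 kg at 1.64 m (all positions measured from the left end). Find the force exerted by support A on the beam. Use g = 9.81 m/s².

R_A ≈ 421 N

Take moments about support B.
Beam weight: 8.13 × 9.81 = 79.76 N down at 0.83 m → arm 0.65 m, τ = 79.76 × 0.65 = 51.84 N·m counterclockwise.
Hanging mass: 42.4 × 9.81 = 415.9 N down at 0.498 m → arm 0.982 m, τ = 415.9 × 0.982 = 408.4 N·m counterclockwise.
Sack of grain: 20.1 × 9.81 = 197.2 N down at 1.05 m → arm 0.43 m, τ = 197.2 × 0.43 = 84.8 N·m counterclockwise.
Sandbag: 15.7 × 9.81 = 154 N down at 1.64 m → arm 0.16 m, τ = 154 × 0.16 = 24.64 N·m clockwise.
Net load moment about support B = 520.4 N·m counterclockwise.
Reaction R at support A is upward at 0.244 m, arm 1.236 m → moment R × 1.236 clockwise.
Setting net torque to zero: R × 1.236 = 520.4 → R = 421 N.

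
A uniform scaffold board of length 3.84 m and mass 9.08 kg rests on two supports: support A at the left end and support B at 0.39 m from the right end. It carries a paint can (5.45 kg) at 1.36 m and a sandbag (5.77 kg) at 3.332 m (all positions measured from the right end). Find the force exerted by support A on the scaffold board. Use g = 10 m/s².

Take moments about support B.
Beam weight: 9.08 × 10 = 90.8 N down at 1.92 m → arm 1.53 m, τ = 90.8 × 1.53 = 138.9 N·m counterclockwise.
Paint can: 5.45 × 10 = 54.5 N down at 1.36 m → arm 0.97 m, τ = 54.5 × 0.97 = 52.87 N·m counterclockwise.
Sandbag: 5.77 × 10 = 57.7 N down at 3.332 m → arm 2.942 m, τ = 57.7 × 2.942 = 169.8 N·m counterclockwise.
Net load moment about support B = 361.6 N·m counterclockwise.
Reaction R at support A is upward at 3.84 m, arm 3.45 m → moment R × 3.45 clockwise.
Setting net torque to zero: R × 3.45 = 361.6 → R = 105 N.

R_A ≈ 105 N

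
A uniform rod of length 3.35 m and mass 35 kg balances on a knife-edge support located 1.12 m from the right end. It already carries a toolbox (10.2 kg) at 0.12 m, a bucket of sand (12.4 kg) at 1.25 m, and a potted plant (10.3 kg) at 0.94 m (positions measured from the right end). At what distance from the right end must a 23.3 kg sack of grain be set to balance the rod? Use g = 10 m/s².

x ≈ 0.734 m from the right end

About the knife-edge support (at 1.12 m from the right end):
Beam weight: 35 × 10 = 350 N down at 1.675 m → arm 0.555 m, τ = 350 × 0.555 = 194.3 N·m counterclockwise.
Toolbox: 10.2 × 10 = 102 N down at 0.12 m → arm 1 m, τ = 102 × 1 = 102 N·m clockwise.
Bucket of sand: 12.4 × 10 = 124 N down at 1.25 m → arm 0.13 m, τ = 124 × 0.13 = 16.12 N·m counterclockwise.
Potted plant: 10.3 × 10 = 103 N down at 0.94 m → arm 0.18 m, τ = 103 × 0.18 = 18.54 N·m clockwise.
Net moment of existing loads = 89.88 N·m counterclockwise.
The sack of grain weighs 23.3 × 10 = 233 N and must supply an equal clockwise moment, so its lever arm about the knife-edge support is 89.88 / 233 = 0.386 m.
That puts it at 1.12 − 0.386 = 0.734 m from the right end.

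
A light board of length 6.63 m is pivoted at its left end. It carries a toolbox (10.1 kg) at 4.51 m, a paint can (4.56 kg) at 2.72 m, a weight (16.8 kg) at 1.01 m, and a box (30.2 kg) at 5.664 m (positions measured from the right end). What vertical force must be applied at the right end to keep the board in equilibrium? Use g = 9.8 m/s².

F ≈ 241 N

Sum moments about the left end (the unknown pivot reaction has zero arm there).
Toolbox: 10.1 × 9.8 = 98.98 N down at 4.51 m → arm 2.12 m, τ = 98.98 × 2.12 = 209.8 N·m clockwise.
Paint can: 4.56 × 9.8 = 44.69 N down at 2.72 m → arm 3.91 m, τ = 44.69 × 3.91 = 174.7 N·m clockwise.
Weight: 16.8 × 9.8 = 164.6 N down at 1.01 m → arm 5.62 m, τ = 164.6 × 5.62 = 925.1 N·m clockwise.
Box: 30.2 × 9.8 = 296 N down at 5.664 m → arm 0.966 m, τ = 296 × 0.966 = 285.9 N·m clockwise.
Net moment of the loads = 1596 N·m clockwise.
The upward force F acts at the right end, arm 6.63 m, giving F × 6.63 counterclockwise.
For rotational equilibrium, F × 6.63 = 1596, so F = 1596 / 6.63 = 241 N.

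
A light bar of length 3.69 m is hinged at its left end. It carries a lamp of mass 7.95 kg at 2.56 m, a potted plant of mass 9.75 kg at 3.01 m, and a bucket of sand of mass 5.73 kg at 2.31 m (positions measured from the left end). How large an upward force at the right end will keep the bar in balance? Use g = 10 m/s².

Take moments about the left end.
Lamp: 7.95 × 10 = 79.5 N down at 2.56 m → arm 2.56 m, τ = 79.5 × 2.56 = 203.5 N·m clockwise.
Potted plant: 9.75 × 10 = 97.5 N down at 3.01 m → arm 3.01 m, τ = 97.5 × 3.01 = 293.5 N·m clockwise.
Bucket of sand: 5.73 × 10 = 57.3 N down at 2.31 m → arm 2.31 m, τ = 57.3 × 2.31 = 132.4 N·m clockwise.
Net moment of the loads = 629.4 N·m clockwise.
The upward force F acts at the right end, arm 3.69 m, giving F × 3.69 counterclockwise.
Balancing moments: F × 3.69 = 629.4, giving F = 629.4 / 3.69 = 171 N.

F ≈ 171 N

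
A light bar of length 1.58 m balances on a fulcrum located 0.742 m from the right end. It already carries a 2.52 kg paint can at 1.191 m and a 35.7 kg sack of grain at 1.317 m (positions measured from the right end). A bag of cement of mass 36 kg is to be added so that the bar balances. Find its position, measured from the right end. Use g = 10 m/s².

x ≈ 0.14 m from the right end

About the fulcrum (at 0.742 m from the right end):
Paint can: 2.52 × 10 = 25.2 N down at 1.191 m → arm 0.449 m, τ = 25.2 × 0.449 = 11.31 N·m counterclockwise.
Sack of grain: 35.7 × 10 = 357 N down at 1.317 m → arm 0.575 m, τ = 357 × 0.575 = 205.3 N·m counterclockwise.
Net moment of existing loads = 216.6 N·m counterclockwise.
The bag of cement weighs 36 × 10 = 360 N and must supply an equal clockwise moment, so its lever arm about the fulcrum is 216.6 / 360 = 0.602 m.
That puts it at 0.742 − 0.602 = 0.14 m from the right end.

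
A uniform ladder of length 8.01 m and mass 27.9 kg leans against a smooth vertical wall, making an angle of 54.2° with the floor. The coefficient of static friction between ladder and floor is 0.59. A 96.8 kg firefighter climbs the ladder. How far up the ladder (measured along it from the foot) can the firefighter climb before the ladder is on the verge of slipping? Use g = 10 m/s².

d ≈ 7.29 m

Taking torques about the foot of the ladder:
Ladder weight 27.9×10 = 279 N acts at 4.005 m along the ladder; its horizontal arm is 4.005·cos54.2° = 2.343 m → τ = 653.7 N·m clockwise.
Firefighter weight 96.8×10 = 968 N at distance d → arm d·cos54.2° → τ = 968·d·0.585 clockwise.
Wall normal N at the top has arm L sinθ = 6.497 m counterclockwise, so Στ = 0 gives N·6.497 = 653.7 + 566.3·d.
ΣFy = 0 ⇒ N_floor = 1247 N, so the maximum friction is μ_s·N_floor = 0.59×1247 = 735.7 N. ΣFx = 0 ⇒ N_wall = f, so at the slipping point N = 735.7 N.
Substituting: 735.7×6.497 = 653.7 + 566.3·d ⇒ d = (4780 − 653.7) / 566.3 = 7.29 m.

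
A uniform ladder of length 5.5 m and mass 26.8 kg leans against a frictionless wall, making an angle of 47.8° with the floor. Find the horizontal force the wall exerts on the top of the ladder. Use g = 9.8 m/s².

N_wall ≈ 119 N

Taking torques about the foot of the ladder:
Ladder weight 26.8×9.8 = 262.6 N acts at 2.75 m along the ladder; its horizontal arm is 2.75·cos47.8° = 1.847 m → τ = 485 N·m clockwise.
Wall normal N acts horizontally at the top; its moment arm is the height L sinθ = 5.5·sin47.8° = 4.074 m, counterclockwise.
Στ = 0 ⇒ N × 4.074 = 485 ⇒ N = 119 N.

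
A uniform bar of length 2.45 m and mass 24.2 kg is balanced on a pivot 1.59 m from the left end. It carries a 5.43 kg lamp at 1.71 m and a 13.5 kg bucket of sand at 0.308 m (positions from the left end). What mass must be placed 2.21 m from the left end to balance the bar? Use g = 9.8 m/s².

Take moments about the pivot (at 1.59 m from the left end).
Beam weight: 24.2 × 9.8 = 237.2 N down at 1.225 m → arm 0.365 m, τ = 237.2 × 0.365 = 86.58 N·m counterclockwise.
Lamp: 5.43 × 9.8 = 53.21 N down at 1.71 m → arm 0.12 m, τ = 53.21 × 0.12 = 6.385 N·m clockwise.
Bucket of sand: 13.5 × 9.8 = 132.3 N down at 0.308 m → arm 1.282 m, τ = 132.3 × 1.282 = 169.6 N·m counterclockwise.
Net moment of known loads = 249.8 N·m counterclockwise.
An unknown mass m at 2.21 m has arm 0.62 m; its moment is m·g·0.62 clockwise.
Setting net torque to zero: m × 9.8 × 0.62 = 249.8 → m = 249.8 / (9.8 × 0.62) = 41.1 kg.

m ≈ 41.1 kg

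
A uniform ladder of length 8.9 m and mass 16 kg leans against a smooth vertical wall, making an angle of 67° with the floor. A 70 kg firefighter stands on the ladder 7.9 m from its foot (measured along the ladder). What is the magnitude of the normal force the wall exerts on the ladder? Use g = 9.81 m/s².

Sum moments about the foot of the ladder (the floor normal and friction both act there and drop out).
Ladder weight 16×9.81 = 157 N acts at 4.45 m along the ladder; its horizontal arm is 4.45·cos67° = 1.739 m → τ = 273 N·m clockwise.
Firefighter: 70×9.81 = 686.7 N at 7.9 m → arm 3.087 m → τ = 2120 N·m clockwise.
Wall normal N acts horizontally at the top; its moment arm is the height L sinθ = 8.9·sin67° = 8.192 m, counterclockwise.
Balancing moments: N × 8.192 = 2393, giving N = 292 N.

N_wall ≈ 292 N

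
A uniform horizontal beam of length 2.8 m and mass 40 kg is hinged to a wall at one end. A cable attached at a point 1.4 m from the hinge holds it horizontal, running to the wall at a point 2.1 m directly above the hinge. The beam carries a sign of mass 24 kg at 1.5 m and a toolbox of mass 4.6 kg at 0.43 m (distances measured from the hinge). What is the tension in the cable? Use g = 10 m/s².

Take moments about the hinge.
Beam weight: 40 × 10 = 400 N down at 1.4 m → arm 1.4 m, τ = 400 × 1.4 = 560 N·m clockwise.
Sign: 24 × 10 = 240 N down at 1.5 m → arm 1.5 m, τ = 240 × 1.5 = 360 N·m clockwise.
Toolbox: 4.6 × 10 = 46 N down at 0.43 m → arm 0.43 m, τ = 46 × 0.43 = 19.78 N·m clockwise.
Total clockwise load moment = 939.8 N·m.
The cable tension T acts at 1.4 m; only its component perpendicular to the beam, T sinθ, produces torque. sinθ = h/√(h²+d²) = 2.1/√(2.1²+1.4²) = 0.8321.
Balancing moments: T × 1.4 × 0.8321 = 939.8, giving T = 939.8 / 1.165 = 807 N.

T ≈ 807 N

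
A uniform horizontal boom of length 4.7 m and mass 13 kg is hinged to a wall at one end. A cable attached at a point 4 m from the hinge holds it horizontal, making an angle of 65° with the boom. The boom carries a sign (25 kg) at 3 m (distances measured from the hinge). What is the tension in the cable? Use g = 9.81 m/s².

About the hinge:
Beam weight: 13 × 9.81 = 127.5 N down at 2.35 m → arm 2.35 m, τ = 127.5 × 2.35 = 299.6 N·m clockwise.
Sign: 25 × 9.81 = 245.2 N down at 3 m → arm 3 m, τ = 245.2 × 3 = 735.6 N·m clockwise.
Total clockwise load moment = 1035 N·m.
The cable tension T acts at 4 m; only its component perpendicular to the boom, T sinθ, produces torque. sin 65° = 0.9063.
Balancing moments: T × 4 × 0.9063 = 1035, giving T = 1035 / 3.625 = 286 N.

T ≈ 286 N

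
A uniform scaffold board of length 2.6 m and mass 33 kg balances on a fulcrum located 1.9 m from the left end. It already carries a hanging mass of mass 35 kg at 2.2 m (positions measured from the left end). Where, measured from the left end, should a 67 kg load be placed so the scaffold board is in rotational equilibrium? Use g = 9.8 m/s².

x ≈ 2.04 m from the left end

Take moments about the fulcrum (at 1.9 m from the left end).
Beam weight: 33 × 9.8 = 323.4 N down at 1.3 m → arm 0.6 m, τ = 323.4 × 0.6 = 194 N·m counterclockwise.
Hanging mass: 35 × 9.8 = 343 N down at 2.2 m → arm 0.3 m, τ = 343 × 0.3 = 102.9 N·m clockwise.
Net moment of existing loads = 91.1 N·m counterclockwise.
The load weighs 67 × 9.8 = 656.6 N and must supply an equal clockwise moment, so its lever arm about the fulcrum is 91.1 / 656.6 = 0.139 m.
That puts it at 1.9 + 0.139 = 2.04 m from the left end.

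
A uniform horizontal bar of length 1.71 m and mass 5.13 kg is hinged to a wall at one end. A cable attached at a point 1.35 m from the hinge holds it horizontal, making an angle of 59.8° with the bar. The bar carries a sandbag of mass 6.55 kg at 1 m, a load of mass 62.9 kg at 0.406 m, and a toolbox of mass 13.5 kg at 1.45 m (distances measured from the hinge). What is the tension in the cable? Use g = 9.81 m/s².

T ≈ 471 N

Choose the hinge as the axis so the unknown hinge reaction has zero arm there.
Beam weight: 5.13 × 9.81 = 50.33 N down at 0.855 m → arm 0.855 m, τ = 50.33 × 0.855 = 43.03 N·m clockwise.
Sandbag: 6.55 × 9.81 = 64.26 N down at 1 m → arm 1 m, τ = 64.26 × 1 = 64.26 N·m clockwise.
Load: 62.9 × 9.81 = 617 N down at 0.406 m → arm 0.406 m, τ = 617 × 0.406 = 250.5 N·m clockwise.
Toolbox: 13.5 × 9.81 = 132.4 N down at 1.45 m → arm 1.45 m, τ = 132.4 × 1.45 = 192 N·m clockwise.
Total clockwise load moment = 549.8 N·m.
The cable tension T acts at 1.35 m; only its component perpendicular to the bar, T sinθ, produces torque. sin 59.8° = 0.8643.
Balancing moments: T × 1.35 × 0.8643 = 549.8, giving T = 549.8 / 1.167 = 471 N.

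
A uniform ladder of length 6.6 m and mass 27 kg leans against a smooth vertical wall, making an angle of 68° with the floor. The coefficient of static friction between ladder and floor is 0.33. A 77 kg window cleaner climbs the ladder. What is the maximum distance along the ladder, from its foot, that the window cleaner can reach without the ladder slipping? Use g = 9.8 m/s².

d ≈ 6.12 m

Sum moments about the foot of the ladder (the floor normal and friction both act there and drop out).
Ladder weight 27×9.8 = 264.6 N acts at 3.3 m along the ladder; its horizontal arm is 3.3·cos68° = 1.236 m → τ = 327 N·m clockwise.
Window cleaner weight 77×9.8 = 754.6 N at distance d → arm d·cos68° → τ = 754.6·d·0.3746 clockwise.
Wall normal N at the top has arm L sinθ = 6.119 m counterclockwise, so Στ = 0 gives N·6.119 = 327 + 282.7·d.
ΣFy = 0 ⇒ N_floor = 1019 N, so the maximum friction is μ_s·N_floor = 0.33×1019 = 336.3 N. ΣFx = 0 ⇒ N_wall = f, so at the slipping point N = 336.3 N.
Substituting: 336.3×6.119 = 327 + 282.7·d ⇒ d = (2058 − 327) / 282.7 = 6.12 m.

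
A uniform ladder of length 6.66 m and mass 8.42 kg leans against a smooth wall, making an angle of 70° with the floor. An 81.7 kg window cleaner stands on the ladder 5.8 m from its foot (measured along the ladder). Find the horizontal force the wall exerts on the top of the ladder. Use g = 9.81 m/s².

Sum moments about the foot of the ladder (the floor normal and friction both act there and drop out).
Ladder weight 8.42×9.81 = 82.6 N acts at 3.33 m along the ladder; its horizontal arm is 3.33·cos70° = 1.139 m → τ = 94.08 N·m clockwise.
Window cleaner: 81.7×9.81 = 801.5 N at 5.8 m → arm 1.984 m → τ = 1590 N·m clockwise.
Wall normal N acts horizontally at the top; its moment arm is the height L sinθ = 6.66·sin70° = 6.258 m, counterclockwise.
Setting net torque to zero: N × 6.258 = 1684 → N = 269 N.

N_wall ≈ 269 N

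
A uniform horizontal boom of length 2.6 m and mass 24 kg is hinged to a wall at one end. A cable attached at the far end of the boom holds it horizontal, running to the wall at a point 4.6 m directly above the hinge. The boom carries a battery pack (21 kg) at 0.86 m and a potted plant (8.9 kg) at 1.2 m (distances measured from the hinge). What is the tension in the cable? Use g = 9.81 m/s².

About the hinge:
Beam weight: 24 × 9.81 = 235.4 N down at 1.3 m → arm 1.3 m, τ = 235.4 × 1.3 = 306 N·m clockwise.
Battery pack: 21 × 9.81 = 206 N down at 0.86 m → arm 0.86 m, τ = 206 × 0.86 = 177.2 N·m clockwise.
Potted plant: 8.9 × 9.81 = 87.31 N down at 1.2 m → arm 1.2 m, τ = 87.31 × 1.2 = 104.8 N·m clockwise.
Total clockwise load moment = 588 N·m.
The cable tension T acts at 2.6 m; only its component perpendicular to the boom, T sinθ, produces torque. sinθ = h/√(h²+d²) = 4.6/√(4.6²+2.6²) = 0.8706.
Στ = 0 ⇒ T × 2.6 × 0.8706 = 588 ⇒ T = 588 / 2.264 = 260 N.

T ≈ 260 N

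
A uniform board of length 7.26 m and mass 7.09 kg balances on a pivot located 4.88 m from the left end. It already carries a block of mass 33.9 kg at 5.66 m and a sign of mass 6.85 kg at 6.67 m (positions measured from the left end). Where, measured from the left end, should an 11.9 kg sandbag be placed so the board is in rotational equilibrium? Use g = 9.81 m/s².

x ≈ 2.37 m from the left end

Taking torques about the pivot (at 4.88 m from the left end):
Beam weight: 7.09 × 9.81 = 69.55 N down at 3.63 m → arm 1.25 m, τ = 69.55 × 1.25 = 86.94 N·m counterclockwise.
Block: 33.9 × 9.81 = 332.6 N down at 5.66 m → arm 0.78 m, τ = 332.6 × 0.78 = 259.4 N·m clockwise.
Sign: 6.85 × 9.81 = 67.2 N down at 6.67 m → arm 1.79 m, τ = 67.2 × 1.79 = 120.3 N·m clockwise.
Net moment of existing loads = 292.8 N·m clockwise.
The sandbag weighs 11.9 × 9.81 = 116.7 N and must supply an equal counterclockwise moment, so its lever arm about the pivot is 292.8 / 116.7 = 2.51 m.
That puts it at 4.88 − 2.51 = 2.37 m from the left end.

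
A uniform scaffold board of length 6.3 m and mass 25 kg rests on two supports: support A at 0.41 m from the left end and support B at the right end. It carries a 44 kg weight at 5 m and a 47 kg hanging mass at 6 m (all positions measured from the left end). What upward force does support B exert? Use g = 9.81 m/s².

About support A:
Beam weight: 25 × 9.81 = 245.2 N down at 3.15 m → arm 2.74 m, τ = 245.2 × 2.74 = 671.8 N·m clockwise.
Weight: 44 × 9.81 = 431.6 N down at 5 m → arm 4.59 m, τ = 431.6 × 4.59 = 1981 N·m clockwise.
Hanging mass: 47 × 9.81 = 461.1 N down at 6 m → arm 5.59 m, τ = 461.1 × 5.59 = 2578 N·m clockwise.
Net load moment about support A = 5231 N·m clockwise.
Reaction R at support B is upward at 6.3 m, arm 5.89 m → moment R × 5.89 counterclockwise.
Setting net torque to zero: R × 5.89 = 5231 → R = 888 N.

R_B ≈ 888 N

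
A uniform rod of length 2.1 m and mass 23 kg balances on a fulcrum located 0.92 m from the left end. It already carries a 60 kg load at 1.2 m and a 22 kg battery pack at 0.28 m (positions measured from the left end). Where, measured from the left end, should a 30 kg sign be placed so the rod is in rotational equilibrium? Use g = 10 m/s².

About the fulcrum (at 0.92 m from the left end):
Beam weight: 23 × 10 = 230 N down at 1.05 m → arm 0.13 m, τ = 230 × 0.13 = 29.9 N·m clockwise.
Load: 60 × 10 = 600 N down at 1.2 m → arm 0.28 m, τ = 600 × 0.28 = 168 N·m clockwise.
Battery pack: 22 × 10 = 220 N down at 0.28 m → arm 0.64 m, τ = 220 × 0.64 = 140.8 N·m counterclockwise.
Net moment of existing loads = 57.1 N·m clockwise.
The sign weighs 30 × 10 = 300 N and must supply an equal counterclockwise moment, so its lever arm about the fulcrum is 57.1 / 300 = 0.19 m.
That puts it at 0.92 − 0.19 = 0.73 m from the left end.

x ≈ 0.73 m from the left end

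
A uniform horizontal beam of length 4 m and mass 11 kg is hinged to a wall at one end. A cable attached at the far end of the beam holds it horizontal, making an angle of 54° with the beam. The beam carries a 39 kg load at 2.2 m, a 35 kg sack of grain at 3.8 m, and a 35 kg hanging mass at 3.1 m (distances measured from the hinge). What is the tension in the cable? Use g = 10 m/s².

T ≈ 1080 N

Sum moments about the hinge (the unknown hinge reaction has zero arm there).
Beam weight: 11 × 10 = 110 N down at 2 m → arm 2 m, τ = 110 × 2 = 220 N·m clockwise.
Load: 39 × 10 = 390 N down at 2.2 m → arm 2.2 m, τ = 390 × 2.2 = 858 N·m clockwise.
Sack of grain: 35 × 10 = 350 N down at 3.8 m → arm 3.8 m, τ = 350 × 3.8 = 1330 N·m clockwise.
Hanging mass: 35 × 10 = 350 N down at 3.1 m → arm 3.1 m, τ = 350 × 3.1 = 1085 N·m clockwise.
Total clockwise load moment = 3493 N·m.
The cable tension T acts at 4 m; only its component perpendicular to the beam, T sinθ, produces torque. sin 54° = 0.809.
Setting net torque to zero: T × 4 × 0.809 = 3493 → T = 3493 / 3.236 = 1080 N.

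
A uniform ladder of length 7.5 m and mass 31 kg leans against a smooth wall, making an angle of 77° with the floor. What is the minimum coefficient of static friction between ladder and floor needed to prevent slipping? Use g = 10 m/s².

μ_min ≈ 0.115

Taking torques about the foot of the ladder:
Ladder weight 31×10 = 310 N acts at 3.75 m along the ladder; its horizontal arm is 3.75·cos77° = 0.8436 m → τ = 261.5 N·m clockwise.
Wall normal N acts horizontally at the top; its moment arm is the height L sinθ = 7.5·sin77° = 7.308 m, counterclockwise.
Στ = 0 ⇒ N × 7.308 = 261.5 ⇒ N = 35.78 N.
ΣFx = 0 ⇒ f = N_wall = 35.78 N. ΣFy = 0 ⇒ N_floor = 310 N.
μ_min = f / N_floor = 35.78 / 310 = 0.115.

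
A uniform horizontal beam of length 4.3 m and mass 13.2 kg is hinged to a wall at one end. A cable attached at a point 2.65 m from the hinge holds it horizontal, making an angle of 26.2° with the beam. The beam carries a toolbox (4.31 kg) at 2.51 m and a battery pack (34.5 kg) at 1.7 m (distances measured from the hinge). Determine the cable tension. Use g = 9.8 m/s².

Choose the hinge as the axis so the unknown hinge reaction has zero arm there.
Beam weight: 13.2 × 9.8 = 129.4 N down at 2.15 m → arm 2.15 m, τ = 129.4 × 2.15 = 278.2 N·m clockwise.
Toolbox: 4.31 × 9.8 = 42.24 N down at 2.51 m → arm 2.51 m, τ = 42.24 × 2.51 = 106 N·m clockwise.
Battery pack: 34.5 × 9.8 = 338.1 N down at 1.7 m → arm 1.7 m, τ = 338.1 × 1.7 = 574.8 N·m clockwise.
Total clockwise load moment = 959 N·m.
The cable tension T acts at 2.65 m; only its component perpendicular to the beam, T sinθ, produces torque. sin 26.2° = 0.4415.
Setting net torque to zero: T × 2.65 × 0.4415 = 959 → T = 959 / 1.17 = 820 N.

T ≈ 820 N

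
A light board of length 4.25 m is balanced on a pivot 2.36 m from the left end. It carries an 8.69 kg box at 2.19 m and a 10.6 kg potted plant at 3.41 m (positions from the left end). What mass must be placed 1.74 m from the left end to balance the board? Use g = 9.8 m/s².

m ≈ 15.6 kg

Taking torques about the pivot (at 2.36 m from the left end):
Box: 8.69 × 9.8 = 85.16 N down at 2.19 m → arm 0.17 m, τ = 85.16 × 0.17 = 14.48 N·m counterclockwise.
Potted plant: 10.6 × 9.8 = 103.9 N down at 3.41 m → arm 1.05 m, τ = 103.9 × 1.05 = 109.1 N·m clockwise.
Net moment of known loads = 94.62 N·m clockwise.
An unknown mass m at 1.74 m has arm 0.62 m; its moment is m·g·0.62 counterclockwise.
Balancing moments: m × 9.8 × 0.62 = 94.62, giving m = 94.62 / (9.8 × 0.62) = 15.6 kg.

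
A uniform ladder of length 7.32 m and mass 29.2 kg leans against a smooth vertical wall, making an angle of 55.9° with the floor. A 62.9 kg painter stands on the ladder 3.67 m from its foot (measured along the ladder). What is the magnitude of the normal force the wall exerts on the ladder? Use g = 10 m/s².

Sum moments about the foot of the ladder (the floor normal and friction both act there and drop out).
Ladder weight 29.2×10 = 292 N acts at 3.66 m along the ladder; its horizontal arm is 3.66·cos55.9° = 2.052 m → τ = 599.2 N·m clockwise.
Painter: 62.9×10 = 629 N at 3.67 m → arm 2.058 m → τ = 1294 N·m clockwise.
Wall normal N acts horizontally at the top; its moment arm is the height L sinθ = 7.32·sin55.9° = 6.061 m, counterclockwise.
For rotational equilibrium, N × 6.061 = 1893, so N = 312 N.

N_wall ≈ 312 N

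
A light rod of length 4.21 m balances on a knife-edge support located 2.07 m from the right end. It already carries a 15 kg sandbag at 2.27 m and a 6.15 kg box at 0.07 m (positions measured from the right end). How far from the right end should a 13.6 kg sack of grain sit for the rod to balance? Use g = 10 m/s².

x ≈ 2.75 m from the right end

Choose the knife-edge support (at 2.07 m from the right end) as the axis so the support reaction has zero arm there.
Sandbag: 15 × 10 = 150 N down at 2.27 m → arm 0.2 m, τ = 150 × 0.2 = 30 N·m counterclockwise.
Box: 6.15 × 10 = 61.5 N down at 0.07 m → arm 2 m, τ = 61.5 × 2 = 123 N·m clockwise.
Net moment of existing loads = 93 N·m clockwise.
The sack of grain weighs 13.6 × 10 = 136 N and must supply an equal counterclockwise moment, so its lever arm about the knife-edge support is 93 / 136 = 0.684 m.
That puts it at 2.07 + 0.684 = 2.75 m from the right end.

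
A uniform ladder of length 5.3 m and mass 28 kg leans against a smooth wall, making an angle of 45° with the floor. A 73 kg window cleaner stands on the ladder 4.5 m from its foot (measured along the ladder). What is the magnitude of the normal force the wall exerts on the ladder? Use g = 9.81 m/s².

Sum moments about the foot of the ladder (the floor normal and friction both act there and drop out).
Ladder weight 28×9.81 = 274.7 N acts at 2.65 m along the ladder; its horizontal arm is 2.65·cos45° = 1.874 m → τ = 514.8 N·m clockwise.
Window cleaner: 73×9.81 = 716.1 N at 4.5 m → arm 3.182 m → τ = 2279 N·m clockwise.
Wall normal N acts horizontally at the top; its moment arm is the height L sinθ = 5.3·sin45° = 3.748 m, counterclockwise.
Setting net torque to zero: N × 3.748 = 2794 → N = 745 N.

N_wall ≈ 745 N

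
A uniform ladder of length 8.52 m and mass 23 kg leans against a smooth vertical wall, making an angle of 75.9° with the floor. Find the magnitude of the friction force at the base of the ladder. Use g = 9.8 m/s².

f ≈ 28.3 N

About the foot of the ladder:
Ladder weight 23×9.8 = 225.4 N acts at 4.26 m along the ladder; its horizontal arm is 4.26·cos75.9° = 1.038 m → τ = 234 N·m clockwise.
Wall normal N acts horizontally at the top; its moment arm is the height L sinθ = 8.52·sin75.9° = 8.263 m, counterclockwise.
Στ = 0 ⇒ N × 8.263 = 234 ⇒ N = 28.3 N.
ΣFx = 0: friction at the foot balances the wall's push, so f = N_wall = 28.3 N.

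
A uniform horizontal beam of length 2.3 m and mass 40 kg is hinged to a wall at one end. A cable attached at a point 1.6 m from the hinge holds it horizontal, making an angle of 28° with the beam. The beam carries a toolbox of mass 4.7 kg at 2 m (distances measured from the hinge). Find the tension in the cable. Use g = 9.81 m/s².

T ≈ 724 N

Take moments about the hinge.
Beam weight: 40 × 9.81 = 392.4 N down at 1.15 m → arm 1.15 m, τ = 392.4 × 1.15 = 451.3 N·m clockwise.
Toolbox: 4.7 × 9.81 = 46.11 N down at 2 m → arm 2 m, τ = 46.11 × 2 = 92.22 N·m clockwise.
Total clockwise load moment = 543.5 N·m.
The cable tension T acts at 1.6 m; only its component perpendicular to the beam, T sinθ, produces torque. sin 28° = 0.4695.
Balancing moments: T × 1.6 × 0.4695 = 543.5, giving T = 543.5 / 0.7512 = 724 N.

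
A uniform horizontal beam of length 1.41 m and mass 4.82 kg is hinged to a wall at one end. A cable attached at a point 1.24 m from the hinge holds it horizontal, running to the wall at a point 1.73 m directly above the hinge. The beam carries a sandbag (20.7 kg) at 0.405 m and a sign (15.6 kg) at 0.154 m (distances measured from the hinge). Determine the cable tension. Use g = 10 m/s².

Take moments about the hinge.
Beam weight: 4.82 × 10 = 48.2 N down at 0.705 m → arm 0.705 m, τ = 48.2 × 0.705 = 33.98 N·m clockwise.
Sandbag: 20.7 × 10 = 207 N down at 0.405 m → arm 0.405 m, τ = 207 × 0.405 = 83.84 N·m clockwise.
Sign: 15.6 × 10 = 156 N down at 0.154 m → arm 0.154 m, τ = 156 × 0.154 = 24.02 N·m clockwise.
Total clockwise load moment = 141.8 N·m.
The cable tension T acts at 1.24 m; only its component perpendicular to the beam, T sinθ, produces torque. sinθ = h/√(h²+d²) = 1.73/√(1.73²+1.24²) = 0.8128.
For rotational equilibrium, T × 1.24 × 0.8128 = 141.8, so T = 141.8 / 1.008 = 141 N.

T ≈ 141 N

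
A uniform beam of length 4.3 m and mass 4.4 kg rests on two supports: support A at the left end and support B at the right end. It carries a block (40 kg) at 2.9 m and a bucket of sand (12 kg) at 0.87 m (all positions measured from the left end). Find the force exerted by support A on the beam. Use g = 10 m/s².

R_A ≈ 248 N

Taking torques about support B:
Beam weight: 4.4 × 10 = 44 N down at 2.15 m → arm 2.15 m, τ = 44 × 2.15 = 94.6 N·m counterclockwise.
Block: 40 × 10 = 400 N down at 2.9 m → arm 1.4 m, τ = 400 × 1.4 = 560 N·m counterclockwise.
Bucket of sand: 12 × 10 = 120 N down at 0.87 m → arm 3.43 m, τ = 120 × 3.43 = 411.6 N·m counterclockwise.
Net load moment about support B = 1066 N·m counterclockwise.
Reaction R at support A is upward at 0 m, arm 4.3 m → moment R × 4.3 clockwise.
For rotational equilibrium, R × 4.3 = 1066, so R = 248 N.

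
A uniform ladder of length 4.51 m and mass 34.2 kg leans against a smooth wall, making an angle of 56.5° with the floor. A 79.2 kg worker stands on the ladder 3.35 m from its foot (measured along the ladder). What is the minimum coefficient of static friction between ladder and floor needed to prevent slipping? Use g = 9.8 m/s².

Taking torques about the foot of the ladder:
Ladder weight 34.2×9.8 = 335.2 N acts at 2.255 m along the ladder; its horizontal arm is 2.255·cos56.5° = 1.245 m → τ = 417.3 N·m clockwise.
Worker: 79.2×9.8 = 776.2 N at 3.35 m → arm 1.849 m → τ = 1435 N·m clockwise.
Wall normal N acts horizontally at the top; its moment arm is the height L sinθ = 4.51·sin56.5° = 3.761 m, counterclockwise.
Balancing moments: N × 3.761 = 1852, giving N = 492.4 N.
ΣFx = 0 ⇒ f = N_wall = 492.4 N. ΣFy = 0 ⇒ N_floor = 1111 N.
μ_min = f / N_floor = 492.4 / 1111 = 0.443.

μ_min ≈ 0.443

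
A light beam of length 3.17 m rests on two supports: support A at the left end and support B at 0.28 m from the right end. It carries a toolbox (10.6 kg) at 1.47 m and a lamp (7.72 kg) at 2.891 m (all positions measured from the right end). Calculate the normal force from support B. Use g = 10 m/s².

R_B ≈ 69.8 N

Choose support A as the axis so its reaction then has zero moment arm.
Toolbox: 10.6 × 10 = 106 N down at 1.47 m → arm 1.7 m, τ = 106 × 1.7 = 180.2 N·m clockwise.
Lamp: 7.72 × 10 = 77.2 N down at 2.891 m → arm 0.279 m, τ = 77.2 × 0.279 = 21.54 N·m clockwise.
Net load moment about support A = 201.7 N·m clockwise.
Reaction R at support B is upward at 0.28 m, arm 2.89 m → moment R × 2.89 counterclockwise.
For rotational equilibrium, R × 2.89 = 201.7, so R = 69.8 N.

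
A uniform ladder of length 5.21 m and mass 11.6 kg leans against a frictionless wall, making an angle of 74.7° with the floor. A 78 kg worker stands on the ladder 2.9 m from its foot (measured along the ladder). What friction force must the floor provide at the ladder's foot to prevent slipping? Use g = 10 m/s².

Taking torques about the foot of the ladder:
Ladder weight 11.6×10 = 116 N acts at 2.605 m along the ladder; its horizontal arm is 2.605·cos74.7° = 0.6874 m → τ = 79.74 N·m clockwise.
Worker: 78×10 = 780 N at 2.9 m → arm 0.7652 m → τ = 596.9 N·m clockwise.
Wall normal N acts horizontally at the top; its moment arm is the height L sinθ = 5.21·sin74.7° = 5.025 m, counterclockwise.
Στ = 0 ⇒ N × 5.025 = 676.6 ⇒ N = 135 N.
ΣFx = 0: friction at the foot balances the wall's push, so f = N_wall = 135 N.

f ≈ 135 N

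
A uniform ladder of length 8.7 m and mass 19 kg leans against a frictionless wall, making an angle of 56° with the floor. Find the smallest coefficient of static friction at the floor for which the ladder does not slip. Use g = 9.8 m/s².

Sum moments about the foot of the ladder (the floor normal and friction both act there and drop out).
Ladder weight 19×9.8 = 186.2 N acts at 4.35 m along the ladder; its horizontal arm is 4.35·cos56° = 2.432 m → τ = 452.8 N·m clockwise.
Wall normal N acts horizontally at the top; its moment arm is the height L sinθ = 8.7·sin56° = 7.213 m, counterclockwise.
Balancing moments: N × 7.213 = 452.8, giving N = 62.78 N.
ΣFx = 0 ⇒ f = N_wall = 62.78 N. ΣFy = 0 ⇒ N_floor = 186.2 N.
μ_min = f / N_floor = 62.78 / 186.2 = 0.337.

μ_min ≈ 0.337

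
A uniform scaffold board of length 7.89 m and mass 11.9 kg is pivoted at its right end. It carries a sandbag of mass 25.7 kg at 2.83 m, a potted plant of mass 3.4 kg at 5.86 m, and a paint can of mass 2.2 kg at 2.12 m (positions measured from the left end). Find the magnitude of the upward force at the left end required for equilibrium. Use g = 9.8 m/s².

F ≈ 244 N

About the right end:
Beam weight: 11.9 × 9.8 = 116.6 N down at 3.945 m → arm 3.945 m, τ = 116.6 × 3.945 = 460 N·m counterclockwise.
Sandbag: 25.7 × 9.8 = 251.9 N down at 2.83 m → arm 5.06 m, τ = 251.9 × 5.06 = 1275 N·m counterclockwise.
Potted plant: 3.4 × 9.8 = 33.32 N down at 5.86 m → arm 2.03 m, τ = 33.32 × 2.03 = 67.64 N·m counterclockwise.
Paint can: 2.2 × 9.8 = 21.56 N down at 2.12 m → arm 5.77 m, τ = 21.56 × 5.77 = 124.4 N·m counterclockwise.
Net moment of the loads = 1927 N·m counterclockwise.
The upward force F acts at the left end, arm 7.89 m, giving F × 7.89 clockwise.
For rotational equilibrium, F × 7.89 = 1927, so F = 1927 / 7.89 = 244 N.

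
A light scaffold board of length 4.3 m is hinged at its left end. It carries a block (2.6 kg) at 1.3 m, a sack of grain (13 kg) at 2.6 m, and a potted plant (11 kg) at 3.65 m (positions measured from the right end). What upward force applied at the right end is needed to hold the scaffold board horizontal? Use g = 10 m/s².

F ≈ 86.2 N

Taking torques about the left end:
Block: 2.6 × 10 = 26 N down at 1.3 m → arm 3 m, τ = 26 × 3 = 78 N·m clockwise.
Sack of grain: 13 × 10 = 130 N down at 2.6 m → arm 1.7 m, τ = 130 × 1.7 = 221 N·m clockwise.
Potted plant: 11 × 10 = 110 N down at 3.65 m → arm 0.65 m, τ = 110 × 0.65 = 71.5 N·m clockwise.
Net moment of the loads = 370.5 N·m clockwise.
The upward force F acts at the right end, arm 4.3 m, giving F × 4.3 counterclockwise.
For rotational equilibrium, F × 4.3 = 370.5, so F = 370.5 / 4.3 = 86.2 N.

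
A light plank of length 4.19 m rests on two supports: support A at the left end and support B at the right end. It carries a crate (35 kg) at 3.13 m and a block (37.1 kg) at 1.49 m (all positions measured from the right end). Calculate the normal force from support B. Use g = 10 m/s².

R_B ≈ 328 N

Sum moments about support A (its reaction then has zero moment arm).
Crate: 35 × 10 = 350 N down at 3.13 m → arm 1.06 m, τ = 350 × 1.06 = 371 N·m clockwise.
Block: 37.1 × 10 = 371 N down at 1.49 m → arm 2.7 m, τ = 371 × 2.7 = 1002 N·m clockwise.
Net load moment about support A = 1373 N·m clockwise.
Reaction R at support B is upward at 0 m, arm 4.19 m → moment R × 4.19 counterclockwise.
Setting net torque to zero: R × 4.19 = 1373 → R = 328 N.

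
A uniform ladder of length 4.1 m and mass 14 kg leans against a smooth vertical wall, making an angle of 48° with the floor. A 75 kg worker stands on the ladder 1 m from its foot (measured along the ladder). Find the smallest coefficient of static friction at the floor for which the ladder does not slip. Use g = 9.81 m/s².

μ_min ≈ 0.256

About the foot of the ladder:
Ladder weight 14×9.81 = 137.3 N acts at 2.05 m along the ladder; its horizontal arm is 2.05·cos48° = 1.372 m → τ = 188.4 N·m clockwise.
Worker: 75×9.81 = 735.8 N at 1 m → arm 0.6691 m → τ = 492.3 N·m clockwise.
Wall normal N acts horizontally at the top; its moment arm is the height L sinθ = 4.1·sin48° = 3.047 m, counterclockwise.
Balancing moments: N × 3.047 = 680.7, giving N = 223.4 N.
ΣFx = 0 ⇒ f = N_wall = 223.4 N. ΣFy = 0 ⇒ N_floor = 873.1 N.
μ_min = f / N_floor = 223.4 / 873.1 = 0.256.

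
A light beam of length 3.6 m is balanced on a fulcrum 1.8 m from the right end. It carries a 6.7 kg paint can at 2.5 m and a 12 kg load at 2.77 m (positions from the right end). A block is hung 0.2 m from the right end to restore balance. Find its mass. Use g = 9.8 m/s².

m ≈ 10.2 kg

Take moments about the fulcrum (at 1.8 m from the right end).
Paint can: 6.7 × 9.8 = 65.66 N down at 2.5 m → arm 0.7 m, τ = 65.66 × 0.7 = 45.96 N·m counterclockwise.
Load: 12 × 9.8 = 117.6 N down at 2.77 m → arm 0.97 m, τ = 117.6 × 0.97 = 114.1 N·m counterclockwise.
Net moment of known loads = 160.1 N·m counterclockwise.
An unknown mass m at 0.2 m has arm 1.6 m; its moment is m·g·1.6 clockwise.
For rotational equilibrium, m × 9.8 × 1.6 = 160.1, so m = 160.1 / (9.8 × 1.6) = 10.2 kg.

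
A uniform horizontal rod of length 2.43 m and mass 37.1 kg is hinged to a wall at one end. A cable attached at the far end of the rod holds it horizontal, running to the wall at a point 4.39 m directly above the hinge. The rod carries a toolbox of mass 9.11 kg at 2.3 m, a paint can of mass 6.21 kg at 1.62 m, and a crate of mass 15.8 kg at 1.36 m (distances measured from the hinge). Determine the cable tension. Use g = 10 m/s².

Choose the hinge as the axis so the unknown hinge reaction has zero arm there.
Beam weight: 37.1 × 10 = 371 N down at 1.215 m → arm 1.215 m, τ = 371 × 1.215 = 450.8 N·m clockwise.
Toolbox: 9.11 × 10 = 91.1 N down at 2.3 m → arm 2.3 m, τ = 91.1 × 2.3 = 209.5 N·m clockwise.
Paint can: 6.21 × 10 = 62.1 N down at 1.62 m → arm 1.62 m, τ = 62.1 × 1.62 = 100.6 N·m clockwise.
Crate: 15.8 × 10 = 158 N down at 1.36 m → arm 1.36 m, τ = 158 × 1.36 = 214.9 N·m clockwise.
Total clockwise load moment = 975.8 N·m.
The cable tension T acts at 2.43 m; only its component perpendicular to the rod, T sinθ, produces torque. sinθ = h/√(h²+d²) = 4.39/√(4.39²+2.43²) = 0.8749.
For rotational equilibrium, T × 2.43 × 0.8749 = 975.8, so T = 975.8 / 2.126 = 459 N.

T ≈ 459 N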